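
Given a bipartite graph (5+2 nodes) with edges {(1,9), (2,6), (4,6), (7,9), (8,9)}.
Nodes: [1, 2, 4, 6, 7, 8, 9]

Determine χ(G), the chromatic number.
χ(G) = 2

Clique number ω(G) = 2 (lower bound: χ ≥ ω).
The graph is bipartite (no odd cycle), so 2 colors suffice: χ(G) = 2.
A valid 2-coloring: color 1: [6, 9]; color 2: [1, 2, 4, 7, 8].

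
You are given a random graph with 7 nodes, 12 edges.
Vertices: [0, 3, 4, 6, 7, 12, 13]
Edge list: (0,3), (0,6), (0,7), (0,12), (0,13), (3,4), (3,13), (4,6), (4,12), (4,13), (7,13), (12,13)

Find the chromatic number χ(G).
χ(G) = 3

Clique number ω(G) = 3 (lower bound: χ ≥ ω).
The clique on [0, 3, 13] has size 3, forcing χ ≥ 3, and the coloring below uses 3 colors, so χ(G) = 3.
A valid 3-coloring: color 1: [6, 13]; color 2: [0, 4]; color 3: [3, 7, 12].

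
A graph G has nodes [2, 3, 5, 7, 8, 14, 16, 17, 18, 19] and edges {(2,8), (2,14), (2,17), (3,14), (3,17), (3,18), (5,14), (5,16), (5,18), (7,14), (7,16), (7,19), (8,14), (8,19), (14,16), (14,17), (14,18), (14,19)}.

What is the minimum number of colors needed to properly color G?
χ(G) = 4

Clique number ω(G) = 3 (lower bound: χ ≥ ω).
Odd cycle [16, 7, 19, 8, 2, 17, 3, 18, 5] needs 3 colors (χ ≥ 3).
Vertex 14 is adjacent to every vertex of [2, 3, 5, 7, 8, 16, 17, 18, 19], which already need 3 colors among themselves, so 14 needs a new color (χ ≥ 4).
The coloring below uses 4 colors, so χ(G) = 4.
A valid 4-coloring: color 1: [14]; color 2: [2, 16, 18, 19]; color 3: [5, 7, 8, 17]; color 4: [3].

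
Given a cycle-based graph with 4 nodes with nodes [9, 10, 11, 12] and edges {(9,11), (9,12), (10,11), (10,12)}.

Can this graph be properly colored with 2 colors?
A valid 2-coloring: color 1: [11, 12]; color 2: [9, 10].
(χ(G) = 2 ≤ 2.)

Yes, G is 2-colorable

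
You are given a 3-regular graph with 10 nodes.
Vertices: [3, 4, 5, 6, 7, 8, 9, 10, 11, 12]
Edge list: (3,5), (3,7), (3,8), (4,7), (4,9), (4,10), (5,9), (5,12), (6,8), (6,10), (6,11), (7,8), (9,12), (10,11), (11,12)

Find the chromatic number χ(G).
Clique number ω(G) = 3 (lower bound: χ ≥ ω).
The clique on [3, 7, 8] has size 3, forcing χ ≥ 3, and the coloring below uses 3 colors, so χ(G) = 3.
A valid 3-coloring: color 1: [4, 5, 8, 11]; color 2: [3, 9, 10]; color 3: [6, 7, 12].

χ(G) = 3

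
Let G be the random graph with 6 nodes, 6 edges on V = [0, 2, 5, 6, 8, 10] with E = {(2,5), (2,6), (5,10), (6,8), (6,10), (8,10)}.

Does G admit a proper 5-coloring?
A valid 5-coloring: color 1: [0, 2, 10]; color 2: [5, 6]; color 3: [8].
(χ(G) = 3 ≤ 5.)

Yes, G is 5-colorable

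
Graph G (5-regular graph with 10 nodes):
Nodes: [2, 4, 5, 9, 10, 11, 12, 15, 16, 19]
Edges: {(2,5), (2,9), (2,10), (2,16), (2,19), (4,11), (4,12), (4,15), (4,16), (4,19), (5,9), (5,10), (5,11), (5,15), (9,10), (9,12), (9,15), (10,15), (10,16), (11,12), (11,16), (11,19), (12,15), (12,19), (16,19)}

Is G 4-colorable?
A valid 4-coloring: color 1: [9, 19]; color 2: [2, 11, 15]; color 3: [4, 10]; color 4: [5, 12, 16].
(χ(G) = 4 ≤ 4.)

Yes, G is 4-colorable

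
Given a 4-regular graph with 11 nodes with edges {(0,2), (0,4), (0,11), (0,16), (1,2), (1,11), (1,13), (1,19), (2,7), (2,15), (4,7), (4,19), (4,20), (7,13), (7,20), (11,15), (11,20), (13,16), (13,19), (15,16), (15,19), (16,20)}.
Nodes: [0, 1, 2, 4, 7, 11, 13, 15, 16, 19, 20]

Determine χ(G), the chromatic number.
χ(G) = 3

Clique number ω(G) = 3 (lower bound: χ ≥ ω).
The clique on [1, 13, 19] has size 3, forcing χ ≥ 3, and the coloring below uses 3 colors, so χ(G) = 3.
A valid 3-coloring: color 1: [2, 4, 11, 13]; color 2: [7, 16, 19]; color 3: [0, 1, 15, 20].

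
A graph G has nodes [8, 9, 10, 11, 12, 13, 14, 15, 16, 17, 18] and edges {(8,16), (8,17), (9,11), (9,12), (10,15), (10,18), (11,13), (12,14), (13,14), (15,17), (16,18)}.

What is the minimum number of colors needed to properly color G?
Clique number ω(G) = 2 (lower bound: χ ≥ ω).
Odd cycle [14, 13, 11, 9, 12] needs 3 colors (χ ≥ 3).
The coloring below uses 3 colors, so χ(G) = 3.
A valid 3-coloring: color 1: [8, 9, 13, 15, 18]; color 2: [10, 11, 12, 16, 17]; color 3: [14].

χ(G) = 3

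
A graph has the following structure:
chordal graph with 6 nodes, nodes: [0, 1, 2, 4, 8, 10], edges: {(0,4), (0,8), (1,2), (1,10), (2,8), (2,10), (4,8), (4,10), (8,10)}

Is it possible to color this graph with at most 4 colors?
A valid 4-coloring: color 1: [1, 8]; color 2: [0, 10]; color 3: [2, 4].
(χ(G) = 3 ≤ 4.)

Yes, G is 4-colorable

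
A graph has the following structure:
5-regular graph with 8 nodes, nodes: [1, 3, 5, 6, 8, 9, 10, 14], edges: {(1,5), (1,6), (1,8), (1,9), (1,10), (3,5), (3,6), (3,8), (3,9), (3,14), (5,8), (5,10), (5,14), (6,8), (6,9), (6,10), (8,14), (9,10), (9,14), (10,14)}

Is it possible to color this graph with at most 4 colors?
Yes, G is 4-colorable

A valid 4-coloring: color 1: [1, 3]; color 2: [8, 10]; color 3: [5, 9]; color 4: [6, 14].
(χ(G) = 4 ≤ 4.)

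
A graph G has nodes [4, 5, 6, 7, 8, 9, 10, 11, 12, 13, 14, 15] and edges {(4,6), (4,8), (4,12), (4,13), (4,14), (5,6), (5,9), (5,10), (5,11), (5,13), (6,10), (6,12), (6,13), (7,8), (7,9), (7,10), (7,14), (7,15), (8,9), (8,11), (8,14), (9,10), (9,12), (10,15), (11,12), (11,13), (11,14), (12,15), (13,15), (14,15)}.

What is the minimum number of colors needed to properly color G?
Clique number ω(G) = 3 (lower bound: χ ≥ ω).
Odd cycle [10, 15, 14, 8, 9] needs 3 colors (χ ≥ 3).
Vertex 7 is adjacent to every vertex of [8, 9, 10, 14, 15], which already need 3 colors among themselves, so 7 needs a new color (χ ≥ 4).
The coloring below uses 4 colors, so χ(G) = 4.
A valid 4-coloring: color 1: [9, 13, 14]; color 2: [6, 7, 11]; color 3: [4, 5, 15]; color 4: [8, 10, 12].

χ(G) = 4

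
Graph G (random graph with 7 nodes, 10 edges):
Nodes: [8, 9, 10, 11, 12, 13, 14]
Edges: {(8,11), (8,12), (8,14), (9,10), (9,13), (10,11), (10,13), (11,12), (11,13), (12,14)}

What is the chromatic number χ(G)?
χ(G) = 3

Clique number ω(G) = 3 (lower bound: χ ≥ ω).
The clique on [9, 10, 13] has size 3, forcing χ ≥ 3, and the coloring below uses 3 colors, so χ(G) = 3.
A valid 3-coloring: color 1: [9, 11, 14]; color 2: [8, 13]; color 3: [10, 12].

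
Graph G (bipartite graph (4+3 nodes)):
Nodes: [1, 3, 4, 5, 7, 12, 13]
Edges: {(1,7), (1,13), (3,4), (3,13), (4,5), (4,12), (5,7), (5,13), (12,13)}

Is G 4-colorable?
Yes, G is 4-colorable

A valid 4-coloring: color 1: [4, 7, 13]; color 2: [1, 3, 5, 12].
(χ(G) = 2 ≤ 4.)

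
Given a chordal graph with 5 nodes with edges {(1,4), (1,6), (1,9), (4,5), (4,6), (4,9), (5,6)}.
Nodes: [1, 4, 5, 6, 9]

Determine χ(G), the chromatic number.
χ(G) = 3

Clique number ω(G) = 3 (lower bound: χ ≥ ω).
The clique on [1, 4, 9] has size 3, forcing χ ≥ 3, and the coloring below uses 3 colors, so χ(G) = 3.
A valid 3-coloring: color 1: [4]; color 2: [6, 9]; color 3: [1, 5].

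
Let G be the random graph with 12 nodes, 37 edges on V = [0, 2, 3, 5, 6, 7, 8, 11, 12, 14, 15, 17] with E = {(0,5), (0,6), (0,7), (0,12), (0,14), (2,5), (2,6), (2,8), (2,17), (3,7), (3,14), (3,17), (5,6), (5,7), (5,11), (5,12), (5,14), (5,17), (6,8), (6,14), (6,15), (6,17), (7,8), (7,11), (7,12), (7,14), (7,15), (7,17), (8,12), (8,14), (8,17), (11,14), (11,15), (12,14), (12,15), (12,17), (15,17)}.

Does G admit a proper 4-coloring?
The clique on vertices [0, 5, 7, 12, 14] has size 5 > 4, so it alone needs 5 colors.

No, G is not 4-colorable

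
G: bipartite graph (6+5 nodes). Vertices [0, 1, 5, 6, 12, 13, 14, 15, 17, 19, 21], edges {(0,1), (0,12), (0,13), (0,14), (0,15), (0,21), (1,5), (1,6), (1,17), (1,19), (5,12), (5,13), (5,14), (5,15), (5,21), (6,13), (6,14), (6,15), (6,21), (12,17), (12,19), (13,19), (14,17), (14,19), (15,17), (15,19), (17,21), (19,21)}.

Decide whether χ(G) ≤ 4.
Yes, G is 4-colorable

A valid 4-coloring: color 1: [0, 5, 6, 17, 19]; color 2: [1, 12, 13, 14, 15, 21].
(χ(G) = 2 ≤ 4.)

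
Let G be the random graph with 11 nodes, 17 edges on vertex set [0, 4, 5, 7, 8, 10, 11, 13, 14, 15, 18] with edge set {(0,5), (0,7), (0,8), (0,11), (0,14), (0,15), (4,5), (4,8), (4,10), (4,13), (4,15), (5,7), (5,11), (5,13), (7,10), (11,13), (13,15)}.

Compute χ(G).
Clique number ω(G) = 3 (lower bound: χ ≥ ω).
The clique on [0, 5, 11] has size 3, forcing χ ≥ 3, and the coloring below uses 3 colors, so χ(G) = 3.
A valid 3-coloring: color 1: [0, 10, 13, 18]; color 2: [5, 8, 14, 15]; color 3: [4, 7, 11].

χ(G) = 3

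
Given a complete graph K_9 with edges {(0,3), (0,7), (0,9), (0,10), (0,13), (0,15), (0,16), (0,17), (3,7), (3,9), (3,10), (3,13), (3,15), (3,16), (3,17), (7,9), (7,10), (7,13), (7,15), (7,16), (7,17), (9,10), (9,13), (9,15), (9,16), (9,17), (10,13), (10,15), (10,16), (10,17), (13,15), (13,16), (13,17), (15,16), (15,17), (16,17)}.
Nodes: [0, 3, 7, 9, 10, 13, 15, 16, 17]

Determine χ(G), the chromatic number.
χ(G) = 9

Clique number ω(G) = 9 (lower bound: χ ≥ ω).
The clique on [0, 3, 7, 9, 10, 13, 15, 16, 17] has size 9, forcing χ ≥ 9, and the coloring below uses 9 colors, so χ(G) = 9.
A valid 9-coloring: color 1: [15]; color 2: [16]; color 3: [0]; color 4: [10]; color 5: [9]; color 6: [3]; color 7: [13]; color 8: [7]; color 9: [17].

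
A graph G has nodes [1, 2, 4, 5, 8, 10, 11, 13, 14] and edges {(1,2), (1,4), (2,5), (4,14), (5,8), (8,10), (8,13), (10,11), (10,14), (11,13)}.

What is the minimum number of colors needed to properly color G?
Clique number ω(G) = 2 (lower bound: χ ≥ ω).
Odd cycle [4, 1, 2, 5, 8, 10, 14] needs 3 colors (χ ≥ 3).
The coloring below uses 3 colors, so χ(G) = 3.
A valid 3-coloring: color 1: [2, 4, 10, 13]; color 2: [1, 8, 11, 14]; color 3: [5].

χ(G) = 3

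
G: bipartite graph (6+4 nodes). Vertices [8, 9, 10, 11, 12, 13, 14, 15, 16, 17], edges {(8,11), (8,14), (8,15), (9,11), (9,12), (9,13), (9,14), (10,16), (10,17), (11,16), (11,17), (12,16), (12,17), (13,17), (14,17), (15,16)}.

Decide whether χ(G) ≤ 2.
A valid 2-coloring: color 1: [8, 9, 16, 17]; color 2: [10, 11, 12, 13, 14, 15].
(χ(G) = 2 ≤ 2.)

Yes, G is 2-colorable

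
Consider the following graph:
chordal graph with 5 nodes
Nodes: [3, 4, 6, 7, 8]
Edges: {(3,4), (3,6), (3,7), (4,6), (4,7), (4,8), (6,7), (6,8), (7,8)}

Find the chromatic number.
χ(G) = 4

Clique number ω(G) = 4 (lower bound: χ ≥ ω).
The clique on [4, 6, 7, 8] has size 4, forcing χ ≥ 4, and the coloring below uses 4 colors, so χ(G) = 4.
A valid 4-coloring: color 1: [7]; color 2: [6]; color 3: [4]; color 4: [3, 8].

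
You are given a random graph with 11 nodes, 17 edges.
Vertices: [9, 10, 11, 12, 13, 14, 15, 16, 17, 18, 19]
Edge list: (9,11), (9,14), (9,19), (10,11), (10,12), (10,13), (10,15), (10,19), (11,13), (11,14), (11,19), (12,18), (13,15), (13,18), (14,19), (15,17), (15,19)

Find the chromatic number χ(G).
Clique number ω(G) = 4 (lower bound: χ ≥ ω).
The clique on [9, 11, 14, 19] has size 4, forcing χ ≥ 4, and the coloring below uses 4 colors, so χ(G) = 4.
A valid 4-coloring: color 1: [10, 14, 16, 17, 18]; color 2: [11, 12, 15]; color 3: [13, 19]; color 4: [9].

χ(G) = 4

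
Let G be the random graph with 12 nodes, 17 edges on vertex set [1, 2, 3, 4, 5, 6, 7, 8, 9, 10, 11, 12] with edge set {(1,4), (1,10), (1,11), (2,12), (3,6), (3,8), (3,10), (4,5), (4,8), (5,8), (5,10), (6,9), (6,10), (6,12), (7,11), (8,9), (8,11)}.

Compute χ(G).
χ(G) = 3

Clique number ω(G) = 3 (lower bound: χ ≥ ω).
The clique on [3, 6, 10] has size 3, forcing χ ≥ 3, and the coloring below uses 3 colors, so χ(G) = 3.
A valid 3-coloring: color 1: [7, 8, 10, 12]; color 2: [1, 2, 5, 6]; color 3: [3, 4, 9, 11].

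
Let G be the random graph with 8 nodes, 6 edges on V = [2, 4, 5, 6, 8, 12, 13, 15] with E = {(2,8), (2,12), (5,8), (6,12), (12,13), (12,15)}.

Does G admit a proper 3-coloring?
A valid 3-coloring: color 1: [4, 8, 12]; color 2: [2, 5, 6, 13, 15].
(χ(G) = 2 ≤ 3.)

Yes, G is 3-colorable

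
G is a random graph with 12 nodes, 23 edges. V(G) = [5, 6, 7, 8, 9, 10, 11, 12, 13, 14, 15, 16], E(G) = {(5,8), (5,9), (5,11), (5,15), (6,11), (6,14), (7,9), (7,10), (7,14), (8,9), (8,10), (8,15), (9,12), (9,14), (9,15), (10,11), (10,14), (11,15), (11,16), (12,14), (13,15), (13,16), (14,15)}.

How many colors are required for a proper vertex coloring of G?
Clique number ω(G) = 4 (lower bound: χ ≥ ω).
The clique on [5, 8, 9, 15] has size 4, forcing χ ≥ 4, and the coloring below uses 4 colors, so χ(G) = 4.
A valid 4-coloring: color 1: [9, 11, 13]; color 2: [6, 10, 12, 15, 16]; color 3: [5, 14]; color 4: [7, 8].

χ(G) = 4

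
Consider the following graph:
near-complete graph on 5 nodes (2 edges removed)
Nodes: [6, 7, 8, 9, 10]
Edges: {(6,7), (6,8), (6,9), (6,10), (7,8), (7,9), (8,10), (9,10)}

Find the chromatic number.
Clique number ω(G) = 3 (lower bound: χ ≥ ω).
The clique on [6, 8, 10] has size 3, forcing χ ≥ 3, and the coloring below uses 3 colors, so χ(G) = 3.
A valid 3-coloring: color 1: [6]; color 2: [7, 10]; color 3: [8, 9].

χ(G) = 3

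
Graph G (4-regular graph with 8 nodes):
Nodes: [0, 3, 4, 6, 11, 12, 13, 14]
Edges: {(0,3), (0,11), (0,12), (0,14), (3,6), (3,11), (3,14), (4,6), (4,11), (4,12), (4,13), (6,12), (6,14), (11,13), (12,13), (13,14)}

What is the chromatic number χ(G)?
χ(G) = 3

Clique number ω(G) = 3 (lower bound: χ ≥ ω).
The clique on [0, 3, 11] has size 3, forcing χ ≥ 3, and the coloring below uses 3 colors, so χ(G) = 3.
A valid 3-coloring: color 1: [0, 6, 13]; color 2: [3, 4]; color 3: [11, 12, 14].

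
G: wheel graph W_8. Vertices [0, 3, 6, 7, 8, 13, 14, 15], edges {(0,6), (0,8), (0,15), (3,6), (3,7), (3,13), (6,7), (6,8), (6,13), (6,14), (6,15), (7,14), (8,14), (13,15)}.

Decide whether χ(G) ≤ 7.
Yes, G is 7-colorable

A valid 7-coloring: color 1: [6]; color 2: [0, 7, 13]; color 3: [3, 14, 15]; color 4: [8].
(χ(G) = 4 ≤ 7.)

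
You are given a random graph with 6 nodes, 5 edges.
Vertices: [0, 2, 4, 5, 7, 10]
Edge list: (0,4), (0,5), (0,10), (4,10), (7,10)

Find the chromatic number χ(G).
χ(G) = 3

Clique number ω(G) = 3 (lower bound: χ ≥ ω).
The clique on [0, 4, 10] has size 3, forcing χ ≥ 3, and the coloring below uses 3 colors, so χ(G) = 3.
A valid 3-coloring: color 1: [0, 2, 7]; color 2: [5, 10]; color 3: [4].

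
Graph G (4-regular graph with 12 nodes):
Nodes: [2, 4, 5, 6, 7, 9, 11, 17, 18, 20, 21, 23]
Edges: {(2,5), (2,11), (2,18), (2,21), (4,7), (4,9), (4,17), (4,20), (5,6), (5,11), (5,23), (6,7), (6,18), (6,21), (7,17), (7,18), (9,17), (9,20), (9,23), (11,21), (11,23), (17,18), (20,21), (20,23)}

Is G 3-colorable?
No, G is not 3-colorable

Suppose a proper 3-coloring c exists. The clique [2, 5, 11] takes 3 distinct colors; by symmetry let c(2) = 1, c(5) = 2, c(11) = 3.
- Vertex 21: neighbors [2, 11] already have colors [1, 3] ⇒ c(21) = 2.
- Vertex 23: neighbors [5, 11] already have colors [2, 3] ⇒ c(23) = 1.
- Vertex 20: neighbors [23, 21] already have colors [1, 2] ⇒ c(20) = 3.
- Vertex 9: neighbors [23, 20] already have colors [1, 3] ⇒ c(9) = 2.
- Vertex 4: neighbors [9, 20] already have colors [2, 3] ⇒ c(4) = 1.
- Vertex 17: neighbors [4, 9] already have colors [1, 2] ⇒ c(17) = 3.
- Vertex 7: neighbors [4, 17] already have colors [1, 3] ⇒ c(7) = 2.
- Vertex 18: neighbors [2, 7, 17] already have colors [1, 2, 3] — all 3 colors blocked. Contradiction.
The forced assignments end in a contradiction, so G has no proper 3-coloring (χ ≥ 4).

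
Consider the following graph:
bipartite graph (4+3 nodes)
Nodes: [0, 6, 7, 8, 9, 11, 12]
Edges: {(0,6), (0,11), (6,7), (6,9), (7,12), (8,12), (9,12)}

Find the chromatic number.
χ(G) = 2

Clique number ω(G) = 2 (lower bound: χ ≥ ω).
The graph is bipartite (no odd cycle), so 2 colors suffice: χ(G) = 2.
A valid 2-coloring: color 1: [6, 11, 12]; color 2: [0, 7, 8, 9].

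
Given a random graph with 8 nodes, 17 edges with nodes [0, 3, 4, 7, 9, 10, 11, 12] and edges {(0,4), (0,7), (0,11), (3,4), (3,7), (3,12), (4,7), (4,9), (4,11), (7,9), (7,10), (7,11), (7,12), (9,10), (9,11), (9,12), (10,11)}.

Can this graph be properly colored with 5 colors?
Yes, G is 5-colorable

A valid 5-coloring: color 1: [7]; color 2: [4, 10, 12]; color 3: [0, 3, 9]; color 4: [11].
(χ(G) = 4 ≤ 5.)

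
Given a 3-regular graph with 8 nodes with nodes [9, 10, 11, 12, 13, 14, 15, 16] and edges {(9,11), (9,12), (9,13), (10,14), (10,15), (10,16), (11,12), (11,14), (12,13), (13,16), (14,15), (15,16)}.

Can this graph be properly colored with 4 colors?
Yes, G is 4-colorable

A valid 4-coloring: color 1: [10, 11, 13]; color 2: [9, 15]; color 3: [12, 14, 16].
(χ(G) = 3 ≤ 4.)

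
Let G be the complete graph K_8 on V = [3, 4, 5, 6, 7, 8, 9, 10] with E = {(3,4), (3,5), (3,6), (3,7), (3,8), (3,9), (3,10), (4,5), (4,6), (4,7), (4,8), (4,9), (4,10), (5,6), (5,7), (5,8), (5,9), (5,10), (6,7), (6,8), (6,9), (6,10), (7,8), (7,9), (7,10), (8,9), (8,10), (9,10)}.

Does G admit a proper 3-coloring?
The clique on vertices [3, 4, 5, 6, 7, 8, 9, 10] has size 8 > 3, so it alone needs 8 colors.

No, G is not 3-colorable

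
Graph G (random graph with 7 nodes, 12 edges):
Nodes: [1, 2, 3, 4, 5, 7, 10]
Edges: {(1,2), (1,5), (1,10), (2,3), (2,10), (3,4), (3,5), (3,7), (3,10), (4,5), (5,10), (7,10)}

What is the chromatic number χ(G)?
Clique number ω(G) = 3 (lower bound: χ ≥ ω).
The clique on [1, 2, 10] has size 3, forcing χ ≥ 3, and the coloring below uses 3 colors, so χ(G) = 3.
A valid 3-coloring: color 1: [4, 10]; color 2: [1, 3]; color 3: [2, 5, 7].

χ(G) = 3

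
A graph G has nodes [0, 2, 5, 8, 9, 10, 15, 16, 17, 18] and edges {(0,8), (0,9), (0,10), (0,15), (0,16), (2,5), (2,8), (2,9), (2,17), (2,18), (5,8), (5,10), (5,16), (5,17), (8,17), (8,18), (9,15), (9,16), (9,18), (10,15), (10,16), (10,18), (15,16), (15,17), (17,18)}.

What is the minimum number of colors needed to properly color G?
Clique number ω(G) = 4 (lower bound: χ ≥ ω).
The clique on [0, 9, 15, 16] has size 4, forcing χ ≥ 4, and the coloring below uses 4 colors, so χ(G) = 4.
A valid 4-coloring: color 1: [0, 5, 18]; color 2: [9, 10, 17]; color 3: [2, 16]; color 4: [8, 15].

χ(G) = 4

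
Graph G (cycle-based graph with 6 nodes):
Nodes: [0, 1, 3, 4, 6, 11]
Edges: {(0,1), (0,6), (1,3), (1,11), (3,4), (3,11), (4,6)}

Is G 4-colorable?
A valid 4-coloring: color 1: [1, 6]; color 2: [0, 3]; color 3: [4, 11].
(χ(G) = 3 ≤ 4.)

Yes, G is 4-colorable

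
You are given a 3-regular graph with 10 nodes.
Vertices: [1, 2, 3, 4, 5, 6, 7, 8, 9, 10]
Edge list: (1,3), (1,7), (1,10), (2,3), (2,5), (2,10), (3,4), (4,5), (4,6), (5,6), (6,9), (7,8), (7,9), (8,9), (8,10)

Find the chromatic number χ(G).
χ(G) = 3

Clique number ω(G) = 3 (lower bound: χ ≥ ω).
The clique on [4, 5, 6] has size 3, forcing χ ≥ 3, and the coloring below uses 3 colors, so χ(G) = 3.
A valid 3-coloring: color 1: [1, 2, 4, 9]; color 2: [3, 5, 7, 10]; color 3: [6, 8].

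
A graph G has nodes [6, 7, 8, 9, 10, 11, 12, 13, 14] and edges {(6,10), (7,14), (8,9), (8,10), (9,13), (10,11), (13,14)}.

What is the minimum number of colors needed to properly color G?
χ(G) = 2

Clique number ω(G) = 2 (lower bound: χ ≥ ω).
The graph is bipartite (no odd cycle), so 2 colors suffice: χ(G) = 2.
A valid 2-coloring: color 1: [9, 10, 12, 14]; color 2: [6, 7, 8, 11, 13].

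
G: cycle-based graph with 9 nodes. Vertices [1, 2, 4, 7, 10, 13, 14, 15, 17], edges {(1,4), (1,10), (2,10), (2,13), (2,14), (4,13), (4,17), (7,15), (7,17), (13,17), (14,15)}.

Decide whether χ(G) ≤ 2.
The clique on vertices [4, 13, 17] has size 3 > 2, so it alone needs 3 colors.

No, G is not 2-colorable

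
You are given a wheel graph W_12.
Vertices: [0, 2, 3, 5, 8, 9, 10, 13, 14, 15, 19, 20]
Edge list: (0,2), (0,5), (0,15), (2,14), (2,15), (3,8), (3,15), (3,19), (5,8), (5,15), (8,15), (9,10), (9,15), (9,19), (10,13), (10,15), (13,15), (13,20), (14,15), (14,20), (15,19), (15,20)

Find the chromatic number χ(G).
Clique number ω(G) = 3 (lower bound: χ ≥ ω).
Odd cycle [14, 2, 0, 5, 8, 3, 19, 9, 10, 13, 20] needs 3 colors (χ ≥ 3).
Vertex 15 is adjacent to every vertex of [0, 2, 3, 5, 8, 9, 10, 13, 14, 19, 20], which already need 3 colors among themselves, so 15 needs a new color (χ ≥ 4).
The coloring below uses 4 colors, so χ(G) = 4.
A valid 4-coloring: color 1: [15]; color 2: [0, 8, 13, 14, 19]; color 3: [2, 3, 5, 9, 20]; color 4: [10].

χ(G) = 4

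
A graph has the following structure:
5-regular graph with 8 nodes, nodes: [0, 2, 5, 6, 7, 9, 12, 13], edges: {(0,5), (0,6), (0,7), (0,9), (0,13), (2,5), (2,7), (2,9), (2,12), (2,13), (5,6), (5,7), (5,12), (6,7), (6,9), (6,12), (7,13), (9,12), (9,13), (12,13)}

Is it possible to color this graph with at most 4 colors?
A valid 4-coloring: color 1: [0, 2]; color 2: [7, 12]; color 3: [6, 13]; color 4: [5, 9].
(χ(G) = 4 ≤ 4.)

Yes, G is 4-colorable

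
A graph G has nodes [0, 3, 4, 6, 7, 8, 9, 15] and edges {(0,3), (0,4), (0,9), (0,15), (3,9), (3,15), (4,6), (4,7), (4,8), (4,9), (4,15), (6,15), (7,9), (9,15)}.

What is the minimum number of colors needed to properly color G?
χ(G) = 4

Clique number ω(G) = 4 (lower bound: χ ≥ ω).
The clique on [0, 3, 9, 15] has size 4, forcing χ ≥ 4, and the coloring below uses 4 colors, so χ(G) = 4.
A valid 4-coloring: color 1: [3, 4]; color 2: [7, 8, 15]; color 3: [6, 9]; color 4: [0].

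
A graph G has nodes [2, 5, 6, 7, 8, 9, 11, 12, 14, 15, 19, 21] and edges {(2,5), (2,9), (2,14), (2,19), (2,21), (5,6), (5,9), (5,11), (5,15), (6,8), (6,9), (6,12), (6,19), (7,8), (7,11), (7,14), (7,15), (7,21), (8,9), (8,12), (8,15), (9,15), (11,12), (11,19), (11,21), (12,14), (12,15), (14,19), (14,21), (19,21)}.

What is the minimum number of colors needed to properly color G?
χ(G) = 4

Clique number ω(G) = 4 (lower bound: χ ≥ ω).
The clique on [2, 14, 19, 21] has size 4, forcing χ ≥ 4, and the coloring below uses 4 colors, so χ(G) = 4.
A valid 4-coloring: color 1: [5, 8, 21]; color 2: [7, 9, 12, 19]; color 3: [2, 6, 11, 15]; color 4: [14].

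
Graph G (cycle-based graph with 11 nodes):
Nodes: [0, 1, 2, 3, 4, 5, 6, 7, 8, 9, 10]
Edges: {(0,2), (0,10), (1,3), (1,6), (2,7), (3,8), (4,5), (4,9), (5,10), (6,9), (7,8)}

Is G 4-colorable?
A valid 4-coloring: color 1: [0, 3, 5, 6, 7]; color 2: [1, 2, 4, 8, 10]; color 3: [9].
(χ(G) = 3 ≤ 4.)

Yes, G is 4-colorable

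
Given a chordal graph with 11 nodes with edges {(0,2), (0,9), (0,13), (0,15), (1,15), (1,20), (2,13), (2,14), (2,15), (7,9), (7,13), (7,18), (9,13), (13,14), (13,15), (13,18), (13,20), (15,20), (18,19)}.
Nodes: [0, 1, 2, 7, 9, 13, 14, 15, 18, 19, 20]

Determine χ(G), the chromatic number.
Clique number ω(G) = 4 (lower bound: χ ≥ ω).
The clique on [0, 2, 13, 15] has size 4, forcing χ ≥ 4, and the coloring below uses 4 colors, so χ(G) = 4.
A valid 4-coloring: color 1: [1, 13, 19]; color 2: [9, 14, 15, 18]; color 3: [2, 7, 20]; color 4: [0].

χ(G) = 4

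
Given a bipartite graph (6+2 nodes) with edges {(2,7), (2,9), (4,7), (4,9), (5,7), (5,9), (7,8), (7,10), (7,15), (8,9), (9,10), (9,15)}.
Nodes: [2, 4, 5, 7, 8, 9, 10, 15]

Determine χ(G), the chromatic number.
χ(G) = 2

Clique number ω(G) = 2 (lower bound: χ ≥ ω).
The graph is bipartite (no odd cycle), so 2 colors suffice: χ(G) = 2.
A valid 2-coloring: color 1: [7, 9]; color 2: [2, 4, 5, 8, 10, 15].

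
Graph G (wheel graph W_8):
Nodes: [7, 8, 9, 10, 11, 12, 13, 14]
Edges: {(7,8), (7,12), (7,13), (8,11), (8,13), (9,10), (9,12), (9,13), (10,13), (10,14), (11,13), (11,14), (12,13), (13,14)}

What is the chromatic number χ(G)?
χ(G) = 4

Clique number ω(G) = 3 (lower bound: χ ≥ ω).
Odd cycle [8, 11, 14, 10, 9, 12, 7] needs 3 colors (χ ≥ 3).
Vertex 13 is adjacent to every vertex of [7, 8, 9, 10, 11, 12, 14], which already need 3 colors among themselves, so 13 needs a new color (χ ≥ 4).
The coloring below uses 4 colors, so χ(G) = 4.
A valid 4-coloring: color 1: [13]; color 2: [8, 12, 14]; color 3: [7, 10, 11]; color 4: [9].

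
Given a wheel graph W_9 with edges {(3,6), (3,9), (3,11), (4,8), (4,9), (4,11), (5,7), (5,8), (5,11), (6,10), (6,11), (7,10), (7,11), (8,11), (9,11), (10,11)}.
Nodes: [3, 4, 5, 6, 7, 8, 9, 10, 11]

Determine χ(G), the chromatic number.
Clique number ω(G) = 3 (lower bound: χ ≥ ω).
The clique on [3, 9, 11] has size 3, forcing χ ≥ 3, and the coloring below uses 3 colors, so χ(G) = 3.
A valid 3-coloring: color 1: [11]; color 2: [6, 7, 8, 9]; color 3: [3, 4, 5, 10].

χ(G) = 3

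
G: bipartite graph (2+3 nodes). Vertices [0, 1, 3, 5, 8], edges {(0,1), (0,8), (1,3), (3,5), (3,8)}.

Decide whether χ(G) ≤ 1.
No, G is not 1-colorable

Edge (0,8) forces its endpoints to differ, so 1 color is not enough.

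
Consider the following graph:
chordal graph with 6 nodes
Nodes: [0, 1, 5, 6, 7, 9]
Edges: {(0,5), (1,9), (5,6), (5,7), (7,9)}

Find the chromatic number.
χ(G) = 2

Clique number ω(G) = 2 (lower bound: χ ≥ ω).
The graph is bipartite (no odd cycle), so 2 colors suffice: χ(G) = 2.
A valid 2-coloring: color 1: [5, 9]; color 2: [0, 1, 6, 7].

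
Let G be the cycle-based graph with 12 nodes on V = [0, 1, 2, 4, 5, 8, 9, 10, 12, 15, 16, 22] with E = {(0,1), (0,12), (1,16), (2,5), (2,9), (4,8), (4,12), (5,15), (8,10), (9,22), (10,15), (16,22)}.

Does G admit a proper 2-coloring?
Yes, G is 2-colorable

A valid 2-coloring: color 1: [1, 2, 8, 12, 15, 22]; color 2: [0, 4, 5, 9, 10, 16].
(χ(G) = 2 ≤ 2.)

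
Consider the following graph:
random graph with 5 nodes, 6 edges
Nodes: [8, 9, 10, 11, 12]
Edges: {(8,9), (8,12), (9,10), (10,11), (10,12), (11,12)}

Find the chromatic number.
Clique number ω(G) = 3 (lower bound: χ ≥ ω).
The clique on [10, 11, 12] has size 3, forcing χ ≥ 3, and the coloring below uses 3 colors, so χ(G) = 3.
A valid 3-coloring: color 1: [8, 10]; color 2: [9, 12]; color 3: [11].

χ(G) = 3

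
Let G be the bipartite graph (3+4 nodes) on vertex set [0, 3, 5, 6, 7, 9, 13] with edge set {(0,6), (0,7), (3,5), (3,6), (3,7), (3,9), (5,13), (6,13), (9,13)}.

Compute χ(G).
Clique number ω(G) = 2 (lower bound: χ ≥ ω).
The graph is bipartite (no odd cycle), so 2 colors suffice: χ(G) = 2.
A valid 2-coloring: color 1: [0, 3, 13]; color 2: [5, 6, 7, 9].

χ(G) = 2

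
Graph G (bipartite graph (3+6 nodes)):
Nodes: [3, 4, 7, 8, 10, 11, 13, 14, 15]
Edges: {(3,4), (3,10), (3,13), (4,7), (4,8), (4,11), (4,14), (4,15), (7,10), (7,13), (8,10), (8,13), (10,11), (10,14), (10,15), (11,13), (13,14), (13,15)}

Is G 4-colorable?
Yes, G is 4-colorable

A valid 4-coloring: color 1: [4, 10, 13]; color 2: [3, 7, 8, 11, 14, 15].
(χ(G) = 2 ≤ 4.)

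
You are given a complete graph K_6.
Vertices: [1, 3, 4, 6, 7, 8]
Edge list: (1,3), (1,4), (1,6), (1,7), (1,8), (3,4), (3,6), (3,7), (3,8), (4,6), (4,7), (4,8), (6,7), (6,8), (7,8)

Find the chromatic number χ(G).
χ(G) = 6

Clique number ω(G) = 6 (lower bound: χ ≥ ω).
The clique on [1, 3, 4, 6, 7, 8] has size 6, forcing χ ≥ 6, and the coloring below uses 6 colors, so χ(G) = 6.
A valid 6-coloring: color 1: [7]; color 2: [6]; color 3: [1]; color 4: [4]; color 5: [3]; color 6: [8].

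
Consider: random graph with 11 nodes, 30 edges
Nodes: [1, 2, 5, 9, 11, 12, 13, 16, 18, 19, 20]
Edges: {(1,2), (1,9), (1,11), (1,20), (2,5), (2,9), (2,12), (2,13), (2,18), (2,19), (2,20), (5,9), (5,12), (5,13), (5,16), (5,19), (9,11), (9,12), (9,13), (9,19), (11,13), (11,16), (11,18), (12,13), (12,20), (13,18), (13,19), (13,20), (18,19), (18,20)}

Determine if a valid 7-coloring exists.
A valid 7-coloring: color 1: [2, 11]; color 2: [1, 13, 16]; color 3: [9, 18]; color 4: [5, 20]; color 5: [12, 19].
(χ(G) = 5 ≤ 7.)

Yes, G is 7-colorable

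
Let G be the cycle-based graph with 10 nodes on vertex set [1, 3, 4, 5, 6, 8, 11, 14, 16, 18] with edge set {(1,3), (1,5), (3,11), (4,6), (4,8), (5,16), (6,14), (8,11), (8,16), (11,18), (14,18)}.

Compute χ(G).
Clique number ω(G) = 2 (lower bound: χ ≥ ω).
The graph is bipartite (no odd cycle), so 2 colors suffice: χ(G) = 2.
A valid 2-coloring: color 1: [1, 4, 11, 14, 16]; color 2: [3, 5, 6, 8, 18].

χ(G) = 2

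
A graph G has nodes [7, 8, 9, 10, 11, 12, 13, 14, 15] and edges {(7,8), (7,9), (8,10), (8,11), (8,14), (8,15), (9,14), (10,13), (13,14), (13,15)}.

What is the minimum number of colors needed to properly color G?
Clique number ω(G) = 2 (lower bound: χ ≥ ω).
The graph is bipartite (no odd cycle), so 2 colors suffice: χ(G) = 2.
A valid 2-coloring: color 1: [8, 9, 12, 13]; color 2: [7, 10, 11, 14, 15].

χ(G) = 2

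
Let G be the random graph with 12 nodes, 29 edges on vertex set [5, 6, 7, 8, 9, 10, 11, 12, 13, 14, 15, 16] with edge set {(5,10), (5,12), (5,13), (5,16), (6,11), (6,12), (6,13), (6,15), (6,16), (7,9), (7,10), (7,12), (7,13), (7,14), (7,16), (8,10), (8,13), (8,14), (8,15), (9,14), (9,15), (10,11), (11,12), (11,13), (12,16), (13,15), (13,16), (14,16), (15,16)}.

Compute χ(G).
χ(G) = 4

Clique number ω(G) = 4 (lower bound: χ ≥ ω).
The clique on [6, 13, 15, 16] has size 4, forcing χ ≥ 4, and the coloring below uses 4 colors, so χ(G) = 4.
A valid 4-coloring: color 1: [8, 9, 11, 16]; color 2: [10, 12, 13, 14]; color 3: [5, 7, 15]; color 4: [6].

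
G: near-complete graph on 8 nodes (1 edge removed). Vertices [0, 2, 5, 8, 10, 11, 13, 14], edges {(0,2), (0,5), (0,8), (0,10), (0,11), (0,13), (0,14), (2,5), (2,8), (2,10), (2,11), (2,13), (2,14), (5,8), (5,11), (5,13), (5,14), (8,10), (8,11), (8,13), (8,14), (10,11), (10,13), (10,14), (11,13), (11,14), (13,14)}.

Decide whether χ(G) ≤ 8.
A valid 8-coloring: color 1: [8]; color 2: [11]; color 3: [2]; color 4: [0]; color 5: [13]; color 6: [14]; color 7: [5, 10].
(χ(G) = 7 ≤ 8.)

Yes, G is 8-colorable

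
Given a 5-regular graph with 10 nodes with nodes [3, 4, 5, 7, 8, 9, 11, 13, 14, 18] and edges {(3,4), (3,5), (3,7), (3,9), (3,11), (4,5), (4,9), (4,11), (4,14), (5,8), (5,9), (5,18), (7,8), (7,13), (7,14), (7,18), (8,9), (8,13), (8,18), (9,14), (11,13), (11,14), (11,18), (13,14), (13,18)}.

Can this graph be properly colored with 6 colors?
A valid 6-coloring: color 1: [5, 7, 11]; color 2: [9, 18]; color 3: [3, 8, 14]; color 4: [4, 13].
(χ(G) = 4 ≤ 6.)

Yes, G is 6-colorable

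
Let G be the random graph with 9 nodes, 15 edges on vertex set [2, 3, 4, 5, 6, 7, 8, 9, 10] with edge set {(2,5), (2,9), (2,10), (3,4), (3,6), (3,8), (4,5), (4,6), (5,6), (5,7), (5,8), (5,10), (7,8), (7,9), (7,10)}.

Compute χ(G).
Clique number ω(G) = 3 (lower bound: χ ≥ ω).
The clique on [3, 4, 6] has size 3, forcing χ ≥ 3, and the coloring below uses 3 colors, so χ(G) = 3.
A valid 3-coloring: color 1: [3, 5, 9]; color 2: [2, 6, 7]; color 3: [4, 8, 10].

χ(G) = 3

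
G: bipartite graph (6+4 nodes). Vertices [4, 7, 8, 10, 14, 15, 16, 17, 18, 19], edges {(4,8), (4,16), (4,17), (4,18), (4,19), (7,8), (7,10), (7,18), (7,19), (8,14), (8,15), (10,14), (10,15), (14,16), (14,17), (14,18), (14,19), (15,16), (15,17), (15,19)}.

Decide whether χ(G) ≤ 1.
No, G is not 1-colorable

Edge (4,8) forces its endpoints to differ, so 1 color is not enough.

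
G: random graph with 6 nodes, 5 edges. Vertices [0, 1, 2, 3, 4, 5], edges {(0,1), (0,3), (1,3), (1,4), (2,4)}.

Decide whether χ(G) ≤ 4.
Yes, G is 4-colorable

A valid 4-coloring: color 1: [1, 2, 5]; color 2: [3, 4]; color 3: [0].
(χ(G) = 3 ≤ 4.)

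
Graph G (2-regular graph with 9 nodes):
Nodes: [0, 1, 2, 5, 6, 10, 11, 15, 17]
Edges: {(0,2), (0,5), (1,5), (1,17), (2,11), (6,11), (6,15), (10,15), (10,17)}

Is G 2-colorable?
Odd cycle [1, 5, 0, 2, 11, 6, 15, 10, 17] needs 3 colors (χ ≥ 3).
Hence χ(G) ≥ 3 > 2, so no proper 2-coloring exists.

No, G is not 2-colorable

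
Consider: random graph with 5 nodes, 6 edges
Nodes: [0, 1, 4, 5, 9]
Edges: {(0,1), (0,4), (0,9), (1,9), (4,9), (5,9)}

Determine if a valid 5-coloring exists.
A valid 5-coloring: color 1: [9]; color 2: [0, 5]; color 3: [1, 4].
(χ(G) = 3 ≤ 5.)

Yes, G is 5-colorable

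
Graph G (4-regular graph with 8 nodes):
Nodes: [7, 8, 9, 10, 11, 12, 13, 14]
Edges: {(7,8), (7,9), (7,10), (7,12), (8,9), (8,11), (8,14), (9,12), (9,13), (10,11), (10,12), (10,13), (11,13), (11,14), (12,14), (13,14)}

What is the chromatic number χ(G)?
χ(G) = 3

Clique number ω(G) = 3 (lower bound: χ ≥ ω).
The clique on [8, 11, 14] has size 3, forcing χ ≥ 3, and the coloring below uses 3 colors, so χ(G) = 3.
A valid 3-coloring: color 1: [7, 11]; color 2: [9, 10, 14]; color 3: [8, 12, 13].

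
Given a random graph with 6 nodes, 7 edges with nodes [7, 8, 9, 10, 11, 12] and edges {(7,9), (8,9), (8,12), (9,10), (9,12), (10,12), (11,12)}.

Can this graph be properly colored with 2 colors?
The clique on vertices [8, 9, 12] has size 3 > 2, so it alone needs 3 colors.

No, G is not 2-colorable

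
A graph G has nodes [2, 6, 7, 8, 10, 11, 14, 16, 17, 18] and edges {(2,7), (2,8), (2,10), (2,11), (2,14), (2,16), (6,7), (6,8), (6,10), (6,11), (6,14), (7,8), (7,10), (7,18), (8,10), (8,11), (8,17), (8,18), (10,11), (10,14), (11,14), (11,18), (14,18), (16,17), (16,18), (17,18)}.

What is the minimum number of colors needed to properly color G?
χ(G) = 4

Clique number ω(G) = 4 (lower bound: χ ≥ ω).
The clique on [2, 8, 10, 11] has size 4, forcing χ ≥ 4, and the coloring below uses 4 colors, so χ(G) = 4.
A valid 4-coloring: color 1: [8, 14, 16]; color 2: [2, 6, 18]; color 3: [10, 17]; color 4: [7, 11].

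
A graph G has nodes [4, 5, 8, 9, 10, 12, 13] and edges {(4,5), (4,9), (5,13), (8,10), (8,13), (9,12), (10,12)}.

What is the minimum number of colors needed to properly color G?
Clique number ω(G) = 2 (lower bound: χ ≥ ω).
Odd cycle [8, 13, 5, 4, 9, 12, 10] needs 3 colors (χ ≥ 3).
The coloring below uses 3 colors, so χ(G) = 3.
A valid 3-coloring: color 1: [5, 8, 12]; color 2: [4, 10, 13]; color 3: [9].

χ(G) = 3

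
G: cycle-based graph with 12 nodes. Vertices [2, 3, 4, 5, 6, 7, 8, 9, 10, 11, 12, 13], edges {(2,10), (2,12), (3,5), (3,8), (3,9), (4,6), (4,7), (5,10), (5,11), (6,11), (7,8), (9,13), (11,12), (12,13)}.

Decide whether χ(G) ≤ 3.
Yes, G is 3-colorable

A valid 3-coloring: color 1: [5, 6, 7, 9, 12]; color 2: [3, 4, 10, 11, 13]; color 3: [2, 8].
(χ(G) = 3 ≤ 3.)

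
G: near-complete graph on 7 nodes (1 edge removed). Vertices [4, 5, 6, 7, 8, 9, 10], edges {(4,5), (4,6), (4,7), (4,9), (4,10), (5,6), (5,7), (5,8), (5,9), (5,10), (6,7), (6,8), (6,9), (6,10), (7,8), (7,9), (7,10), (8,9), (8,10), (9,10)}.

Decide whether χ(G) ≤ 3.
No, G is not 3-colorable

The clique on vertices [5, 6, 7, 8, 9, 10] has size 6 > 3, so it alone needs 6 colors.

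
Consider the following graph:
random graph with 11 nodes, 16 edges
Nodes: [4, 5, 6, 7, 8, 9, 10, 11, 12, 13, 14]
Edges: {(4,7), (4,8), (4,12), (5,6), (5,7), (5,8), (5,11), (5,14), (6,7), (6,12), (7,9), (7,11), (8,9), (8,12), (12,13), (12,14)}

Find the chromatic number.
Clique number ω(G) = 3 (lower bound: χ ≥ ω).
The clique on [4, 8, 12] has size 3, forcing χ ≥ 3, and the coloring below uses 3 colors, so χ(G) = 3.
A valid 3-coloring: color 1: [5, 9, 10, 12]; color 2: [7, 8, 13, 14]; color 3: [4, 6, 11].

χ(G) = 3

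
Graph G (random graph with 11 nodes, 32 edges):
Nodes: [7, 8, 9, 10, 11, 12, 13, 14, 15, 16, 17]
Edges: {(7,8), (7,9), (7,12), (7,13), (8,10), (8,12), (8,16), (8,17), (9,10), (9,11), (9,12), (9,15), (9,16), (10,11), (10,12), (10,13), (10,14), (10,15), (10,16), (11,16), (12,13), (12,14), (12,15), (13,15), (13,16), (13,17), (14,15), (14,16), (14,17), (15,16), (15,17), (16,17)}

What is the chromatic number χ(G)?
Clique number ω(G) = 4 (lower bound: χ ≥ ω).
The clique on [13, 15, 16, 17] has size 4, forcing χ ≥ 4, and the coloring below uses 4 colors, so χ(G) = 4.
A valid 4-coloring: color 1: [12, 16]; color 2: [7, 10, 17]; color 3: [8, 11, 15]; color 4: [9, 13, 14].

χ(G) = 4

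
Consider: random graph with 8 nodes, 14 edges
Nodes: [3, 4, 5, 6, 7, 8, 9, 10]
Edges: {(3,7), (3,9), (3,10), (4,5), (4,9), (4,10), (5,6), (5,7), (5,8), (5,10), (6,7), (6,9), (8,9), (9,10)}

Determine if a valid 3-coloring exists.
A valid 3-coloring: color 1: [5, 9]; color 2: [7, 8, 10]; color 3: [3, 4, 6].
(χ(G) = 3 ≤ 3.)

Yes, G is 3-colorable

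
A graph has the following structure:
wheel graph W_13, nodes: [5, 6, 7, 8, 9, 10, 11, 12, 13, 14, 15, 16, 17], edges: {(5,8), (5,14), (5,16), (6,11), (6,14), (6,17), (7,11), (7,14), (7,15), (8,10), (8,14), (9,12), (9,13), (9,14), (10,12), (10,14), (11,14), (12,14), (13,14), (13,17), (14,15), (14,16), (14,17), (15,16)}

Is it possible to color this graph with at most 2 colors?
No, G is not 2-colorable

The clique on vertices [5, 8, 14] has size 3 > 2, so it alone needs 3 colors.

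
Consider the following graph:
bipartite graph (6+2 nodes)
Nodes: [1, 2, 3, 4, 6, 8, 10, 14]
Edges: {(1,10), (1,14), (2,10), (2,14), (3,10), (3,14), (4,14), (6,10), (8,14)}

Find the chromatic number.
χ(G) = 2

Clique number ω(G) = 2 (lower bound: χ ≥ ω).
The graph is bipartite (no odd cycle), so 2 colors suffice: χ(G) = 2.
A valid 2-coloring: color 1: [10, 14]; color 2: [1, 2, 3, 4, 6, 8].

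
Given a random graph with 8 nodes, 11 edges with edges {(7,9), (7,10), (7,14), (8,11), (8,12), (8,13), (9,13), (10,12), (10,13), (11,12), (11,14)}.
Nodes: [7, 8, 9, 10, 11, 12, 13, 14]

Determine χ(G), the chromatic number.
χ(G) = 3

Clique number ω(G) = 3 (lower bound: χ ≥ ω).
The clique on [8, 11, 12] has size 3, forcing χ ≥ 3, and the coloring below uses 3 colors, so χ(G) = 3.
A valid 3-coloring: color 1: [9, 10, 11]; color 2: [7, 12, 13]; color 3: [8, 14].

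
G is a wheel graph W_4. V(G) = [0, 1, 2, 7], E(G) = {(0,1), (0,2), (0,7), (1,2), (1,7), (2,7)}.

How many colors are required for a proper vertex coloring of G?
Clique number ω(G) = 4 (lower bound: χ ≥ ω).
The clique on [0, 1, 2, 7] has size 4, forcing χ ≥ 4, and the coloring below uses 4 colors, so χ(G) = 4.
A valid 4-coloring: color 1: [2]; color 2: [1]; color 3: [0]; color 4: [7].

χ(G) = 4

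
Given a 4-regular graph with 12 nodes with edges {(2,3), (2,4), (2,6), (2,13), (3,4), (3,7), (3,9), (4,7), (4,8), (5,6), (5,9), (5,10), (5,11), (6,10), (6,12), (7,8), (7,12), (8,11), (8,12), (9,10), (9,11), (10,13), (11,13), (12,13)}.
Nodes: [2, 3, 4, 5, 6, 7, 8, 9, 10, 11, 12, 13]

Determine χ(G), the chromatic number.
χ(G) = 4

Clique number ω(G) = 3 (lower bound: χ ≥ ω).
Suppose a proper 3-coloring c exists. The clique [2, 3, 4] takes 3 distinct colors; by symmetry let c(2) = 1, c(3) = 2, c(4) = 3.
- Vertex 7: neighbors [3, 4] already have colors [2, 3] ⇒ c(7) = 1.
- Vertex 8: neighbors [7, 4] already have colors [1, 3] ⇒ c(8) = 2.
- Vertex 12: neighbors [7, 8] already have colors [1, 2] ⇒ c(12) = 3.
- Vertex 6: neighbors [2, 12] already have colors [1, 3] ⇒ c(6) = 2.
- Vertex 13: neighbors [2, 12] already have colors [1, 3] ⇒ c(13) = 2.
- Vertex 5: neighbors [6] already have colors [2]; try each remaining color.
- Case c(5) = 1:
  - Vertex 9: neighbors [5, 3] already have colors [1, 2] ⇒ c(9) = 3.
  - Vertex 10: neighbors [5, 6, 9] already have colors [1, 2, 3] — all 3 colors blocked. Contradiction.
- Case c(5) = 3:
  - Vertex 9: neighbors [3, 5] already have colors [2, 3] ⇒ c(9) = 1.
  - Vertex 10: neighbors [9, 6, 5] already have colors [1, 2, 3] — all 3 colors blocked. Contradiction.
Every case ends in a contradiction, so G has no proper 3-coloring (χ ≥ 4).
The coloring below uses 4 colors, so χ(G) = 4.
A valid 4-coloring: color 1: [2, 7, 9]; color 2: [3, 6, 8, 13]; color 3: [4, 5, 12]; color 4: [10, 11].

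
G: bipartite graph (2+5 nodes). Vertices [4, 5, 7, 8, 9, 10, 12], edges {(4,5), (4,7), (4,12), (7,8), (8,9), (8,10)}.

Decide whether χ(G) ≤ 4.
Yes, G is 4-colorable

A valid 4-coloring: color 1: [4, 8]; color 2: [5, 7, 9, 10, 12].
(χ(G) = 2 ≤ 4.)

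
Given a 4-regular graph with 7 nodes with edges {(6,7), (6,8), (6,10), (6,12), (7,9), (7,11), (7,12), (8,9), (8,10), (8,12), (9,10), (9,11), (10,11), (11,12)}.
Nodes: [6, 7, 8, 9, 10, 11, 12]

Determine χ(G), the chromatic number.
Clique number ω(G) = 3 (lower bound: χ ≥ ω).
Suppose a proper 3-coloring c exists. The clique [6, 7, 12] takes 3 distinct colors; by symmetry let c(6) = 1, c(7) = 2, c(12) = 3.
- Vertex 8: neighbors [6, 12] already have colors [1, 3] ⇒ c(8) = 2.
- Vertex 10: neighbors [6, 8] already have colors [1, 2] ⇒ c(10) = 3.
- Vertex 9: neighbors [7, 10] already have colors [2, 3] ⇒ c(9) = 1.
- Vertex 11: neighbors [9, 7, 10] already have colors [1, 2, 3] — all 3 colors blocked. Contradiction.
The forced assignments end in a contradiction, so G has no proper 3-coloring (χ ≥ 4).
The coloring below uses 4 colors, so χ(G) = 4.
A valid 4-coloring: color 1: [7, 10]; color 2: [6, 9]; color 3: [8, 11]; color 4: [12].

χ(G) = 4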